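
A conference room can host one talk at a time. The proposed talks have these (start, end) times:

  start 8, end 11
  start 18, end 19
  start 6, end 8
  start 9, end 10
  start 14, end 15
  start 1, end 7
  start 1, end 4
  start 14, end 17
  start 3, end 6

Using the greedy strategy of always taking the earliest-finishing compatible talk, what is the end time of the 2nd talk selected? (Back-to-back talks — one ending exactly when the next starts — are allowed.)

8

Order by finish time; keep every interval that doesn't clash with the previous kept one.
Sorted by end: (1,4)  (3,6)  (1,7)  (6,8)  (9,10)  (8,11)  (14,15)  (14,17)  (18,19)
take (1,4); skip (1,7); take (6,8); take (9,10); take (14,15); take (18,19).
Selected: (1,4) (6,8) (9,10) (14,15) (18,19)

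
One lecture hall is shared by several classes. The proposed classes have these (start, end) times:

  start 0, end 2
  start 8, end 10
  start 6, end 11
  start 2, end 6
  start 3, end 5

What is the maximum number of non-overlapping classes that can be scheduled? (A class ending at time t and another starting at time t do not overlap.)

Sorted by end: (0,2)  (3,5)  (2,6)  (8,10)  (6,11)
take (0,2); take (3,5); take (8,10).
Selected 3 classes.

3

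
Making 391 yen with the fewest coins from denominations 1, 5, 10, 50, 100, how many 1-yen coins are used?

1

Greedy: take as many of the largest coin as possible, then repeat with the remainder.
391 − 3×100→91 − 1×50→41 − 4×10→1 − 1×1→0
Count of 1: 1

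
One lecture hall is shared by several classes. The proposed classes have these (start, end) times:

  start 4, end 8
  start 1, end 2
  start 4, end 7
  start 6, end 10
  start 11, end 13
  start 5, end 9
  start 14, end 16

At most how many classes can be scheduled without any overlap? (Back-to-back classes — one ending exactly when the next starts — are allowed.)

4

Greedy by earliest finish: after sorting by end time, pick each interval compatible with the last pick.
By end time: (1,2), (4,7), (4,8), (5,9), (6,10), (11,13), (14,16).
Pick (1,2); next start ≥ 2 → (4,7); next start ≥ 7 → (11,13); next start ≥ 13 → (14,16).
Selected 4 classes.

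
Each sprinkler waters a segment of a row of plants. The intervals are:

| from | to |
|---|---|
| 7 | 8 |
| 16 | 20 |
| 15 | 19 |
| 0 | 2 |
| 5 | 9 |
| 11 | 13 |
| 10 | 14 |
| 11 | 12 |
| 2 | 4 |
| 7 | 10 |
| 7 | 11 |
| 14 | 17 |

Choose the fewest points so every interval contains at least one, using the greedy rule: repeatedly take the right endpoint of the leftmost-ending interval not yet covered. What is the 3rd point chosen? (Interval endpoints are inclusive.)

Sort by right endpoint; whenever an interval is uncovered, place a point at its right end.
By right end: [0,2]  [2,4]  [7,8]  [5,9]  [7,10]  [7,11]  [11,12]  [11,13]  [10,14]  [14,17]  [15,19]  [16,20]
[0,2] uncovered → point at 2; [7,8] uncovered → point at 8; [11,12] uncovered → point at 12; [14,17] uncovered → point at 17.
Points: 2, 8, 12, 17 (4 total).

12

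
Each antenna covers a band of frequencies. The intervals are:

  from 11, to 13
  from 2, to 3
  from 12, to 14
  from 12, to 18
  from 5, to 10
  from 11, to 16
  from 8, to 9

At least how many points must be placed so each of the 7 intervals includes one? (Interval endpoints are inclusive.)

Process intervals by earliest right end; each time one isn't hit yet, stab at its right endpoint.
Sorted: [2,3] [8,9] [5,10] [11,13] [12,14] [11,16] [12,18]
{[2,3]} hit by 3; {[8,9],[5,10]} hit by 9; {[11,13],[12,14],[11,16],[12,18]} hit by 13.
Points: 3, 9, 13 (3 total).

3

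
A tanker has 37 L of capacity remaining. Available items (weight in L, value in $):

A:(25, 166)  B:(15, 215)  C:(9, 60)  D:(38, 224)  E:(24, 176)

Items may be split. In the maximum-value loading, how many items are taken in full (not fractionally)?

Ratios (sorted): B 14.33, E 7.33, C 6.67, A 6.64, D 5.89
take B (15 @ 215); take 22/24 of E → 161.33. Capacity used 37/37.
1 item(s) taken whole; one partial (take 22/24 of E).

1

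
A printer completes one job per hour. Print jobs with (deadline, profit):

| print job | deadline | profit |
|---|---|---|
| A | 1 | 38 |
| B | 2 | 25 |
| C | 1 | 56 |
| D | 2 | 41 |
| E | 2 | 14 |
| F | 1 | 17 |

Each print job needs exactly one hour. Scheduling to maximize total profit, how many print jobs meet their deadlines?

Take jobs in profit order; each goes to the latest open slot no later than its deadline.
By profit: C(d1,56), D(d2,41), A(d1,38), B(d2,25), F(d1,17), E(d2,14)
C→slot 1; D→slot 2; A skipped; B skipped; F skipped; E skipped.
2 of 6 scheduled.

2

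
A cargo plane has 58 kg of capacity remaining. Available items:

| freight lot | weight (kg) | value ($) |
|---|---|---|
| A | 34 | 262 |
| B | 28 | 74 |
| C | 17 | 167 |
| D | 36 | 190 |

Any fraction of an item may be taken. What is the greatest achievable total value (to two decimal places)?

Sort by value per unit weight and fill in that order.
Ratios (sorted): C 9.82, A 7.71, D 5.28, B 2.64
take C (17 @ 167); take A (34 @ 262); take 7/36 of D → 36.94. Capacity used 58/58.
Total value = 465.94

465.94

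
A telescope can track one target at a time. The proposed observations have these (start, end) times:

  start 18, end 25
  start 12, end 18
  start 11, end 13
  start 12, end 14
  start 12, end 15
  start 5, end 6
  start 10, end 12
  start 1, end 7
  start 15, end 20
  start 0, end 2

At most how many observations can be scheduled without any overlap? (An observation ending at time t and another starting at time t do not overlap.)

By end time: (0,2), (5,6), (1,7), (10,12), (11,13), (12,14), (12,15), (12,18), (15,20), (18,25).
Pick (0,2); next start ≥ 2 → (5,6); next start ≥ 6 → (10,12); next start ≥ 12 → (12,14); next start ≥ 14 → (15,20).
Selected 5 observations.

5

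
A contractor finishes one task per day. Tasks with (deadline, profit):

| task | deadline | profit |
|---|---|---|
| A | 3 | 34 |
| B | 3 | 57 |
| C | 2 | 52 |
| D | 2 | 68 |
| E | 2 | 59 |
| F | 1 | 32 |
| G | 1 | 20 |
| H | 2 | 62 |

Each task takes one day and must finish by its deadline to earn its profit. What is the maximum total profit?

187

Take jobs in profit order; each goes to the latest open slot no later than its deadline.
Profit order: D=68 H=62 E=59 B=57 C=52 A=34 F=32 G=20
Assign: D→slot 2, H→slot 1, E skipped, B→slot 3, C skipped, A skipped, F skipped, G skipped.
Slots: [1:H] [2:D] [3:B]
Profit = 62 + 68 + 57 = 187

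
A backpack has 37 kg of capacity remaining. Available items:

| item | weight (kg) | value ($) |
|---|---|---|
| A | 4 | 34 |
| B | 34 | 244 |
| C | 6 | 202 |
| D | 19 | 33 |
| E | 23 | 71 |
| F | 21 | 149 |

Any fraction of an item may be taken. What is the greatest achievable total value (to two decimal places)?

Sort by value per unit weight and fill in that order.
Ratios (sorted): C 33.67, A 8.50, B 7.18, F 7.10, E 3.09, D 1.74
take C (6 @ 202); take A (4 @ 34); take 27/34 of B → 193.76. Capacity used 37/37.
Total value = 429.76

429.76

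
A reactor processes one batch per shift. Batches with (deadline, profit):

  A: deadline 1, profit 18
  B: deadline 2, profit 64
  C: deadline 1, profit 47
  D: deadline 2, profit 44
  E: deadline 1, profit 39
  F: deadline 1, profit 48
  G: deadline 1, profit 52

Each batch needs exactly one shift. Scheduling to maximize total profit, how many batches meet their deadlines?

2

By profit: B(d2,64), G(d1,52), F(d1,48), C(d1,47), D(d2,44), E(d1,39), A(d1,18)
B→slot 2; G→slot 1; F skipped; C skipped; D skipped; E skipped; A skipped.
2 of 7 scheduled.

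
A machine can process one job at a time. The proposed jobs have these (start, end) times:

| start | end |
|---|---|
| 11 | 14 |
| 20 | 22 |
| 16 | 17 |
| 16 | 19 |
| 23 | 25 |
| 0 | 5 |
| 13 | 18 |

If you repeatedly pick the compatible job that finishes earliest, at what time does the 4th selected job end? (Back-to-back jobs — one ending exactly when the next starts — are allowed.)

Order by finish time; keep every interval that doesn't clash with the previous kept one.
By end time: (0,5), (11,14), (16,17), (13,18), (16,19), (20,22), (23,25).
Pick (0,5); next start ≥ 5 → (11,14); next start ≥ 14 → (16,17); next start ≥ 17 → (20,22); next start ≥ 22 → (23,25).
Selected: (0,5) (11,14) (16,17) (20,22) (23,25)

22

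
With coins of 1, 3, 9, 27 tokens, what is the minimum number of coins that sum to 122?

8

Greedy: take as many of the largest coin as possible, then repeat with the remainder.
122 − 4×27→14 − 1×9→5 − 1×3→2 − 2×1→0
Total coins = 4 + 1 + 1 + 2 = 8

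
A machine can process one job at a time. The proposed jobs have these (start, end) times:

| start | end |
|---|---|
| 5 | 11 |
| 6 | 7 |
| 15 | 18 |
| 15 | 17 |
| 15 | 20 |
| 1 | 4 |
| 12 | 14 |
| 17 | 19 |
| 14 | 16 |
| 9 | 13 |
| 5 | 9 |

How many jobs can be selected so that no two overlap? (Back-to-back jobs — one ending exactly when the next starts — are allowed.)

Order by finish time; keep every interval that doesn't clash with the previous kept one.
Sorted by end: (1,4)  (6,7)  (5,9)  (5,11)  (9,13)  (12,14)  (14,16)  (15,17)  (15,18)  (17,19)  (15,20)
take (1,4); take (6,7); take (9,13); take (14,16); take (17,19).
Selected 5 jobs.

5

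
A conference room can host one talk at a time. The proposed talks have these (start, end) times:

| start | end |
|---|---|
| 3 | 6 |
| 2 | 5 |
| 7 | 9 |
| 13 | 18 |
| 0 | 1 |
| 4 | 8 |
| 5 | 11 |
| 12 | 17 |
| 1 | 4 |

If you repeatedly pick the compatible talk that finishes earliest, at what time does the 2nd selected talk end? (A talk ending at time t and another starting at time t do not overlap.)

4

Greedy by earliest finish: after sorting by end time, pick each interval compatible with the last pick.
By end time: (0,1), (1,4), (2,5), (3,6), (4,8), (7,9), (5,11), (12,17), (13,18).
Pick (0,1); next start ≥ 1 → (1,4); next start ≥ 4 → (4,8); next start ≥ 8 → (12,17).
Selected: (0,1) (1,4) (4,8) (12,17)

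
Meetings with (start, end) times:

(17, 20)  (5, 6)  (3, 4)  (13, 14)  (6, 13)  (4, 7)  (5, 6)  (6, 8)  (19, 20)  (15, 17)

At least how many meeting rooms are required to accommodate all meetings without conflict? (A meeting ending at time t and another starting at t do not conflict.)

The answer is the maximum number of intervals overlapping at any instant.
starts: [3, 4, 5, 5, 6, 6, 13, 15, 17, 19]
ends:   [4, 6, 6, 7, 8, 13, 14, 17, 20, 20]
s3→1 e4→0 s4→1 s5→2 s5→3  — peak 3.

3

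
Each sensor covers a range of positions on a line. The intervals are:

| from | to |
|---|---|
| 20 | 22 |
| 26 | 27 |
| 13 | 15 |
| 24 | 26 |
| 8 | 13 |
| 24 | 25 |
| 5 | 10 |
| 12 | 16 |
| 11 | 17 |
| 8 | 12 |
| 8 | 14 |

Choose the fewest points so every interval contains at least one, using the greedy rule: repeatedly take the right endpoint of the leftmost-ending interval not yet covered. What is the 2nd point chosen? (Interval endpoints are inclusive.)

15

Sorted: [5,10] [8,12] [8,13] [8,14] [13,15] [12,16] [11,17] [20,22] [24,25] [24,26] [26,27]
{[5,10],[8,12],[8,13],[8,14]} hit by 10; {[13,15],[12,16],[11,17]} hit by 15; {[20,22]} hit by 22; {[24,25],[24,26]} hit by 25; {[26,27]} hit by 27.
Points: 10, 15, 22, 25, 27 (5 total).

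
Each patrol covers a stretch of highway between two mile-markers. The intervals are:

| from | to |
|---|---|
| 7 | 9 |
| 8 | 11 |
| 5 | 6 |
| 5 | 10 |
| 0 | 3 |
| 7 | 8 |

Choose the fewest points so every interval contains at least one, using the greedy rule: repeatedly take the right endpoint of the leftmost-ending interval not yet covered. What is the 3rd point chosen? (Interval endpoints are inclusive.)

8

Sort by right endpoint; whenever an interval is uncovered, place a point at its right end.
By right end: [0,3]  [5,6]  [7,8]  [7,9]  [5,10]  [8,11]
[0,3] uncovered → point at 3; [5,6] uncovered → point at 6; [7,8] uncovered → point at 8.
Points: 3, 6, 8 (3 total).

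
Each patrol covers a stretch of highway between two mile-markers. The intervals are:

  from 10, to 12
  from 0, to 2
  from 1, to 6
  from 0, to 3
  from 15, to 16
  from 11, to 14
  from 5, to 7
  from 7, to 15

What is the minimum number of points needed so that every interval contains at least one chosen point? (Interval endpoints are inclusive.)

By right end: [0,2]  [0,3]  [1,6]  [5,7]  [10,12]  [11,14]  [7,15]  [15,16]
[0,2] uncovered → point at 2; [5,7] uncovered → point at 7; [10,12] uncovered → point at 12; [15,16] uncovered → point at 16.
Points: 2, 7, 12, 16 (4 total).

4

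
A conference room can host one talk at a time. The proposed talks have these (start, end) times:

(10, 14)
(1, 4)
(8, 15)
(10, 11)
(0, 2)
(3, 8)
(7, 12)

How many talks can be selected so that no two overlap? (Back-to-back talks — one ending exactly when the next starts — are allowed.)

3

Sorted by end: (0,2)  (1,4)  (3,8)  (10,11)  (7,12)  (10,14)  (8,15)
take (0,2); take (3,8); take (10,11).
Selected 3 talks.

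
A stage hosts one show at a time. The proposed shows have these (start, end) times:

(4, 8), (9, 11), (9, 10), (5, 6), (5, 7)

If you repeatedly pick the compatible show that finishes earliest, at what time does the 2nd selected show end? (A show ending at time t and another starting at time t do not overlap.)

Greedy by earliest finish: after sorting by end time, pick each interval compatible with the last pick.
By end time: (5,6), (5,7), (4,8), (9,10), (9,11).
Pick (5,6); next start ≥ 6 → (9,10).
Selected: (5,6) (9,10)

10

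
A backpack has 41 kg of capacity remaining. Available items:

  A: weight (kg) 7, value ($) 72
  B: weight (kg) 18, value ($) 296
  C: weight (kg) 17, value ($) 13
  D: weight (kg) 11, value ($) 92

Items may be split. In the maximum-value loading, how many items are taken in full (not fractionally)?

Order: B (296/18=16.44) > A (72/7=10.29) > D (92/11=8.36) > C (13/17=0.76)
Fill: take B (18 @ 296) → take A (7 @ 72) → take D (11 @ 92) → take 5/17 of C → 3.82; 41/41 used.
3 item(s) taken whole; one partial (take 5/17 of C).

3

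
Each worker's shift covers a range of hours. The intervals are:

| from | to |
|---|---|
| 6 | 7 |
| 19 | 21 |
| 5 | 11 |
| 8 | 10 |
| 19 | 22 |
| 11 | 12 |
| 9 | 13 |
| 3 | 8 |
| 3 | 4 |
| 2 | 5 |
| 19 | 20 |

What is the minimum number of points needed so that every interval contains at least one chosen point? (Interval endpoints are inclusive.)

5

Sort by right endpoint; whenever an interval is uncovered, place a point at its right end.
By right end: [3,4]  [2,5]  [6,7]  [3,8]  [8,10]  [5,11]  [11,12]  [9,13]  [19,20]  [19,21]  [19,22]
[3,4] uncovered → point at 4; [6,7] uncovered → point at 7; [8,10] uncovered → point at 10; [11,12] uncovered → point at 12; [19,20] uncovered → point at 20.
Points: 4, 7, 10, 12, 20 (5 total).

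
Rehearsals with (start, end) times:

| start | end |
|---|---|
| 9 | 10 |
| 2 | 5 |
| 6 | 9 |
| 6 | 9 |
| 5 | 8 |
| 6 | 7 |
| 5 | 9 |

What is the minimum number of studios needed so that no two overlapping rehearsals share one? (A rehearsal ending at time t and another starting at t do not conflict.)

5

The answer is the maximum number of intervals overlapping at any instant.
Events (time:±→running): 2:+→1 5:-→0 5:+→1 5:+→2 6:+→3 6:+→4 6:+→5 … peak 5.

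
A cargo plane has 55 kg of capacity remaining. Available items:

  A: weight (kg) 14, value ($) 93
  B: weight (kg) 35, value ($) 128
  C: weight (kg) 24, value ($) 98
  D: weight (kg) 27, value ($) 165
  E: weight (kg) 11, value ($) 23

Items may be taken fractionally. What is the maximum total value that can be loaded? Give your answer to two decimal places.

315.17

Order: A (93/14=6.64) > D (165/27=6.11) > C (98/24=4.08) > B (128/35=3.66) > E (23/11=2.09)
Fill: take A (14 @ 93) → take D (27 @ 165) → take 14/24 of C → 57.17; 55/55 used.
Total value = 315.17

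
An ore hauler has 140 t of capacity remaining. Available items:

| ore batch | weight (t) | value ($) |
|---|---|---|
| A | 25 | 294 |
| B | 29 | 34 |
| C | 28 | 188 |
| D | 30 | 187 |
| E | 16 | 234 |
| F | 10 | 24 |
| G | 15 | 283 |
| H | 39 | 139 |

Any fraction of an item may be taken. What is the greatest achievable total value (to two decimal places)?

Ratios (sorted): G 18.87, E 14.62, A 11.76, C 6.71, D 6.23, H 3.56, F 2.40, B 1.17
take G (15 @ 283); take E (16 @ 234); take A (25 @ 294); take C (28 @ 188); take D (30 @ 187); take 26/39 of H → 92.67. Capacity used 140/140.
Total value = 1278.67

1278.67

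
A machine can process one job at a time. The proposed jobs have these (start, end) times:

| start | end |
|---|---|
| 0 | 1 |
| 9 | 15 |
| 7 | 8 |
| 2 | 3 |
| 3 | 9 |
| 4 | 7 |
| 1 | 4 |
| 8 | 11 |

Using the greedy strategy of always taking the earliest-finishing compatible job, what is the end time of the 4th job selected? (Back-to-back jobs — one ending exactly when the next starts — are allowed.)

Sorted by end: (0,1)  (2,3)  (1,4)  (4,7)  (7,8)  (3,9)  (8,11)  (9,15)
take (0,1); take (2,3); take (4,7); take (7,8); skip (3,9); take (8,11).
Selected: (0,1) (2,3) (4,7) (7,8) (8,11)

8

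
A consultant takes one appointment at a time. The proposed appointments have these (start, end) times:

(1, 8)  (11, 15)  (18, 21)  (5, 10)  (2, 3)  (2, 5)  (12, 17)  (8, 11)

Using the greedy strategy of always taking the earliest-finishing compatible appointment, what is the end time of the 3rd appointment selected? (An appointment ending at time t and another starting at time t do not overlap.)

Sorted by end: (2,3)  (2,5)  (1,8)  (5,10)  (8,11)  (11,15)  (12,17)  (18,21)
take (2,3); skip (2,5); take (5,10); skip (8,11); take (11,15); take (18,21).
Selected: (2,3) (5,10) (11,15) (18,21)

15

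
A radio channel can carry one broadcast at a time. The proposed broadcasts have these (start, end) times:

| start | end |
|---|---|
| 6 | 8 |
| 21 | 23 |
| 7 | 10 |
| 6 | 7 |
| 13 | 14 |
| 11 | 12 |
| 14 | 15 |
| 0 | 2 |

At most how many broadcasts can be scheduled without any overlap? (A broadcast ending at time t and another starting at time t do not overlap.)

Sorted by end: (0,2)  (6,7)  (6,8)  (7,10)  (11,12)  (13,14)  (14,15)  (21,23)
take (0,2); take (6,7); skip (6,8); take (7,10); take (11,12); take (13,14); take (14,15); take (21,23).
Selected 7 broadcasts.

7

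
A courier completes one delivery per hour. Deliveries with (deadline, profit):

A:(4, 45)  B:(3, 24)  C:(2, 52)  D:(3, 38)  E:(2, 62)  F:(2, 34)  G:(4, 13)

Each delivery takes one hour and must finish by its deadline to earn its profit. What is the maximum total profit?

197

Profit order: E=62 C=52 A=45 D=38 F=34 B=24 G=13
Assign: E→slot 2, C→slot 1, A→slot 4, D→slot 3, F skipped, B skipped, G skipped.
Slots: [1:C] [2:E] [3:D] [4:A]
Profit = 52 + 62 + 38 + 45 = 197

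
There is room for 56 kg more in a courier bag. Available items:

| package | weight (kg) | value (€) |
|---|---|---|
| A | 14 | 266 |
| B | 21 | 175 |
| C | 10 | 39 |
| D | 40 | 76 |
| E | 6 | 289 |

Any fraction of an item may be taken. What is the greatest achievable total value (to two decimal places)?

778.50

Sort by value per unit weight and fill in that order.
Ratios (sorted): E 48.17, A 19.00, B 8.33, C 3.90, D 1.90
take E (6 @ 289); take A (14 @ 266); take B (21 @ 175); take C (10 @ 39); take 5/40 of D → 9.50. Capacity used 56/56.
Total value = 778.50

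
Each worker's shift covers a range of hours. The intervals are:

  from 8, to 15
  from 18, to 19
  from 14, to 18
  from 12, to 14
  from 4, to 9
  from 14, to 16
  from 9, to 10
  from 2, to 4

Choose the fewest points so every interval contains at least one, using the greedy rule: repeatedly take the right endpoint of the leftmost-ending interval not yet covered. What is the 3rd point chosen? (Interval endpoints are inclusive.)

By right end: [2,4]  [4,9]  [9,10]  [12,14]  [8,15]  [14,16]  [14,18]  [18,19]
[2,4] uncovered → point at 4; [9,10] uncovered → point at 10; [12,14] uncovered → point at 14; [18,19] uncovered → point at 19.
Points: 4, 10, 14, 19 (4 total).

14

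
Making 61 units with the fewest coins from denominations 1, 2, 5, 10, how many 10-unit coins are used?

Greedy: take as many of the largest coin as possible, then repeat with the remainder.
61 = 6×10 + 1×1
Count of 10: 6

6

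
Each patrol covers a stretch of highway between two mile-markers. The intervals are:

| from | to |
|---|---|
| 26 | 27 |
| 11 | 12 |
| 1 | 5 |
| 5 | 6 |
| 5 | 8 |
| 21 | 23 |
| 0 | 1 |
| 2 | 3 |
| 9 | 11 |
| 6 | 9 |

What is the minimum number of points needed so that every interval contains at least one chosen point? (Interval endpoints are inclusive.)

By right end: [0,1]  [2,3]  [1,5]  [5,6]  [5,8]  [6,9]  [9,11]  [11,12]  [21,23]  [26,27]
[0,1] uncovered → point at 1; [2,3] uncovered → point at 3; [5,6] uncovered → point at 6; [9,11] uncovered → point at 11; [21,23] uncovered → point at 23; [26,27] uncovered → point at 27.
Points: 1, 3, 6, 11, 23, 27 (6 total).

6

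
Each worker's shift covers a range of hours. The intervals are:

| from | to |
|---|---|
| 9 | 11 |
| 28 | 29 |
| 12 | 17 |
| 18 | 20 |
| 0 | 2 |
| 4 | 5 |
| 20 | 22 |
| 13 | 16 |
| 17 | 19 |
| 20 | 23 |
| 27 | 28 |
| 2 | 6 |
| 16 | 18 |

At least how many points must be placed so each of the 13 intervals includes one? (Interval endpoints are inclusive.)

7

Sorted: [0,2] [4,5] [2,6] [9,11] [13,16] [12,17] [16,18] [17,19] [18,20] [20,22] [20,23] [27,28] [28,29]
{[0,2]} hit by 2; {[4,5],[2,6]} hit by 5; {[9,11]} hit by 11; {[13,16],[12,17],[16,18]} hit by 16; {[17,19],[18,20]} hit by 19; {[20,22],[20,23]} hit by 22; {[27,28],[28,29]} hit by 28.
Points: 2, 5, 11, 16, 19, 22, 28 (7 total).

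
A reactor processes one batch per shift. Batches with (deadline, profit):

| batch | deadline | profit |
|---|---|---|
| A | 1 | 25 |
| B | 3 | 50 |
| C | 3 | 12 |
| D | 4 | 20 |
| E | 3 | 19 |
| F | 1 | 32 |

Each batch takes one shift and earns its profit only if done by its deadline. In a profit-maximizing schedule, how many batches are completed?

4

By profit: B(d3,50), F(d1,32), A(d1,25), D(d4,20), E(d3,19), C(d3,12)
B→slot 3; F→slot 1; A skipped; D→slot 4; E→slot 2; C skipped.
4 of 6 scheduled.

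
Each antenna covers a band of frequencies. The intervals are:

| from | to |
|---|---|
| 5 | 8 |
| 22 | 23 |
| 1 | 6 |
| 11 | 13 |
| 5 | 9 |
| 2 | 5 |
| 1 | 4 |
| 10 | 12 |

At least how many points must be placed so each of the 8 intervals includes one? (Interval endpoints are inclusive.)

4

By right end: [1,4]  [2,5]  [1,6]  [5,8]  [5,9]  [10,12]  [11,13]  [22,23]
[1,4] uncovered → point at 4; [5,8] uncovered → point at 8; [10,12] uncovered → point at 12; [22,23] uncovered → point at 23.
Points: 4, 8, 12, 23 (4 total).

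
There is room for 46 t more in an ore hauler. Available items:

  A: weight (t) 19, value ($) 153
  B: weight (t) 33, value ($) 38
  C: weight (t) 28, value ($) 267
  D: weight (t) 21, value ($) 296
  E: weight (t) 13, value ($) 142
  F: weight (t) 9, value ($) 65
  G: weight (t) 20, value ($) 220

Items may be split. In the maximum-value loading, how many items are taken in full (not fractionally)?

Order: D (296/21=14.10) > G (220/20=11.00) > E (142/13=10.92) > C (267/28=9.54) > A (153/19=8.05) > F (65/9=7.22) > B (38/33=1.15)
Fill: take D (21 @ 296) → take G (20 @ 220) → take 5/13 of E → 54.62; 46/46 used.
2 item(s) taken whole; one partial (take 5/13 of E).

2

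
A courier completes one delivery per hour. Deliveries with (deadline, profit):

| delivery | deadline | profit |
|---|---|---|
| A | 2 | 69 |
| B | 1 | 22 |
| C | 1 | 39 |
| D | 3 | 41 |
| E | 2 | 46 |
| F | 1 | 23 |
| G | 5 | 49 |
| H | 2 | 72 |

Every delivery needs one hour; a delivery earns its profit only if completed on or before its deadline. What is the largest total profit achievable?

Sort by profit descending; place each in the latest free slot ≤ its deadline.
Profit order: H=72 A=69 G=49 E=46 D=41 C=39 F=23 B=22
Assign: H→slot 2, A→slot 1, G→slot 5, E skipped, D→slot 3, C skipped, F skipped, B skipped.
Slots: [1:A] [2:H] [3:D] [5:G]
Profit = 69 + 72 + 41 + 49 = 231

231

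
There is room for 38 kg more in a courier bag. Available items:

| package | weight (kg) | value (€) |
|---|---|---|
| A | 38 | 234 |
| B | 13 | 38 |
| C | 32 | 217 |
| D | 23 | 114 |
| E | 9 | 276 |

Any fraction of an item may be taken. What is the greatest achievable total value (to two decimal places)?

Sort by value per unit weight and fill in that order.
Ratios (sorted): E 30.67, C 6.78, A 6.16, D 4.96, B 2.92
take E (9 @ 276); take 29/32 of C → 196.66. Capacity used 38/38.
Total value = 472.66

472.66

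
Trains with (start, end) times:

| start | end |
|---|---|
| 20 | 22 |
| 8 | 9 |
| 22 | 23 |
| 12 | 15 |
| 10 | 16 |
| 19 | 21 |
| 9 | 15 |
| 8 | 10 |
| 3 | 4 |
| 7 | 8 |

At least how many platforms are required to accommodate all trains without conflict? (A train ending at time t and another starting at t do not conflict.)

Count concurrent intervals with a sweep; the peak is the room count.
starts: [3, 7, 8, 8, 9, 10, 12, 19, 20, 22]
ends:   [4, 8, 9, 10, 15, 15, 16, 21, 22, 23]
s3→1 e4→0 s7→1 e8→0 s8→1 s8→2 e9→1 s9→2 e10→1 s10→2 s12→3  — peak 3.

3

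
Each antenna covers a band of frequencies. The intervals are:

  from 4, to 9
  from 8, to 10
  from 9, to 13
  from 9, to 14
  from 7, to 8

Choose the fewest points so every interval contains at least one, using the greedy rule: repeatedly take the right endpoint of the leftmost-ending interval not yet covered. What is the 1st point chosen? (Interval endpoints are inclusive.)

Sort by right endpoint; whenever an interval is uncovered, place a point at its right end.
Sorted: [7,8] [4,9] [8,10] [9,13] [9,14]
{[7,8],[4,9],[8,10]} hit by 8; {[9,13],[9,14]} hit by 13.
Points: 8, 13 (2 total).

8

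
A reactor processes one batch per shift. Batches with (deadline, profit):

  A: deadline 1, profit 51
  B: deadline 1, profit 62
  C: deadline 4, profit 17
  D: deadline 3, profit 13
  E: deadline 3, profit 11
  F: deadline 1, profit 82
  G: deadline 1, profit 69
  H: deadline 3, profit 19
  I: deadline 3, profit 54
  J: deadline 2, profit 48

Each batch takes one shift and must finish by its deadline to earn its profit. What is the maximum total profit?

201

Take jobs in profit order; each goes to the latest open slot no later than its deadline.
By profit: F(d1,82), G(d1,69), B(d1,62), I(d3,54), A(d1,51), J(d2,48), H(d3,19), C(d4,17), D(d3,13), E(d3,11)
F→slot 1; G skipped; B skipped; I→slot 3; A skipped; J→slot 2; H skipped; C→slot 4; D skipped; E skipped.
Profit = 82 + 48 + 54 + 17 = 201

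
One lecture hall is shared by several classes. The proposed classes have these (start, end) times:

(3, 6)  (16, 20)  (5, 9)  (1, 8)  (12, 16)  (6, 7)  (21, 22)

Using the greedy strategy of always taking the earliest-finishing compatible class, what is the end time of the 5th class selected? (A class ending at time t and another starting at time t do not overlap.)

By end time: (3,6), (6,7), (1,8), (5,9), (12,16), (16,20), (21,22).
Pick (3,6); next start ≥ 6 → (6,7); next start ≥ 7 → (12,16); next start ≥ 16 → (16,20); next start ≥ 20 → (21,22).
Selected: (3,6) (6,7) (12,16) (16,20) (21,22)

22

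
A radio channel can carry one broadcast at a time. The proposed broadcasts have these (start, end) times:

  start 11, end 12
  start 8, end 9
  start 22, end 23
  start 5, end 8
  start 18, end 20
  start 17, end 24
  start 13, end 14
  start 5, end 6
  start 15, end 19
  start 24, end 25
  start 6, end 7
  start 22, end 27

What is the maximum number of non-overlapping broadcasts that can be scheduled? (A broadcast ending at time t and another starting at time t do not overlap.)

8

By end time: (5,6), (6,7), (5,8), (8,9), (11,12), (13,14), (15,19), (18,20), (22,23), (17,24), (24,25), (22,27).
Pick (5,6); next start ≥ 6 → (6,7); next start ≥ 7 → (8,9); next start ≥ 9 → (11,12); next start ≥ 12 → (13,14); next start ≥ 14 → (15,19); next start ≥ 19 → (22,23); next start ≥ 23 → (24,25).
Selected 8 broadcasts.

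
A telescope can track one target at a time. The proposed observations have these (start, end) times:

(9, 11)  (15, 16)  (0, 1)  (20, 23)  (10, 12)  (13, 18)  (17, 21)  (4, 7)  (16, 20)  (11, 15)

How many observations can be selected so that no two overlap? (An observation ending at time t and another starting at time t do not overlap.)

7

Sorted by end: (0,1)  (4,7)  (9,11)  (10,12)  (11,15)  (15,16)  (13,18)  (16,20)  (17,21)  (20,23)
take (0,1); take (4,7); take (9,11); take (11,15); take (15,16); take (16,20); take (20,23).
Selected 7 observations.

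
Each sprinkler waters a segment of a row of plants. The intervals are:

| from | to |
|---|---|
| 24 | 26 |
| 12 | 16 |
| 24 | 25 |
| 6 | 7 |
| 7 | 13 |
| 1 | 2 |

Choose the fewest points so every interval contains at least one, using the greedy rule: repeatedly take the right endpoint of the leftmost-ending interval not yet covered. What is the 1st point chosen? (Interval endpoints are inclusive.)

2

Sorted: [1,2] [6,7] [7,13] [12,16] [24,25] [24,26]
{[1,2]} hit by 2; {[6,7],[7,13]} hit by 7; {[12,16]} hit by 16; {[24,25],[24,26]} hit by 25.
Points: 2, 7, 16, 25 (4 total).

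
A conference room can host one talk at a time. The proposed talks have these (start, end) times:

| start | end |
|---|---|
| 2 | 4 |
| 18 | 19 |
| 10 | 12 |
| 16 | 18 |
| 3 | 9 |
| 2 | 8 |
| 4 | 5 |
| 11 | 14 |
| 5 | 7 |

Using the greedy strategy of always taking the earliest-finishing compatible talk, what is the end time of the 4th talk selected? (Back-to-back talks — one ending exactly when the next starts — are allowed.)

Sort by end time and greedily take each interval whose start is ≥ the last chosen end.
By end time: (2,4), (4,5), (5,7), (2,8), (3,9), (10,12), (11,14), (16,18), (18,19).
Pick (2,4); next start ≥ 4 → (4,5); next start ≥ 5 → (5,7); next start ≥ 7 → (10,12); next start ≥ 12 → (16,18); next start ≥ 18 → (18,19).
Selected: (2,4) (4,5) (5,7) (10,12) (16,18) (18,19)

12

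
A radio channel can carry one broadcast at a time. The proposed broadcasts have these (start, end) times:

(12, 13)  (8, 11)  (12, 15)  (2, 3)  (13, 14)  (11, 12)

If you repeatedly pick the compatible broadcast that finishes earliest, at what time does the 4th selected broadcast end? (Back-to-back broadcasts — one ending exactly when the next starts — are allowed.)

13

Sorted by end: (2,3)  (8,11)  (11,12)  (12,13)  (13,14)  (12,15)
take (2,3); take (8,11); take (11,12); take (12,13); take (13,14).
Selected: (2,3) (8,11) (11,12) (12,13) (13,14)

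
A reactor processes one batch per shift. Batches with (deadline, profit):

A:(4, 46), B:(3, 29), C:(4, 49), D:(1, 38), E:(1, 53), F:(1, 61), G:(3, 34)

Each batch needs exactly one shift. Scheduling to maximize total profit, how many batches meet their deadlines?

4

Profit order: F=61 E=53 C=49 A=46 D=38 G=34 B=29
Assign: F→slot 1, E skipped, C→slot 4, A→slot 3, D skipped, G→slot 2, B skipped.
Slots: [1:F] [2:G] [3:A] [4:C]
4 of 7 scheduled.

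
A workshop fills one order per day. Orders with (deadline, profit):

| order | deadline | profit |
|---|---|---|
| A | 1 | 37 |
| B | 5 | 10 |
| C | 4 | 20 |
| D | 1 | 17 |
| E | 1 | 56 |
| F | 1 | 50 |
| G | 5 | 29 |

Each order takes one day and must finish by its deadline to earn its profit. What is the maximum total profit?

Profit order: E=56 F=50 A=37 G=29 C=20 D=17 B=10
Assign: E→slot 1, F skipped, A skipped, G→slot 5, C→slot 4, D skipped, B→slot 3.
Slots: [1:E] [3:B] [4:C] [5:G]
Profit = 56 + 10 + 20 + 29 = 115

115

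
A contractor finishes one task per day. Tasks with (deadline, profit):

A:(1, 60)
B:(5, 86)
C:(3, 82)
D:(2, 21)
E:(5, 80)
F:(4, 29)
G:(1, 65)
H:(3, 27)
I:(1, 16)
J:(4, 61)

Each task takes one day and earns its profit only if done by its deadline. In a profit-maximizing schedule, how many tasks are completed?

By profit: B(d5,86), C(d3,82), E(d5,80), G(d1,65), J(d4,61), A(d1,60), F(d4,29), H(d3,27), D(d2,21), I(d1,16)
B→slot 5; C→slot 3; E→slot 4; G→slot 1; J→slot 2; A skipped; F skipped; H skipped; D skipped; I skipped.
5 of 10 scheduled.

5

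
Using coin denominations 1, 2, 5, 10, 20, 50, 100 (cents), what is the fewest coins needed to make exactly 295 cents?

6

295 = 2×100 + 1×50 + 2×20 + 1×5
Total coins = 2 + 1 + 2 + 1 = 6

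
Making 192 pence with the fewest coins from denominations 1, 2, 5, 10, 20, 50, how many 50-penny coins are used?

192 = 3×50 + 2×20 + 1×2
Count of 50: 3

3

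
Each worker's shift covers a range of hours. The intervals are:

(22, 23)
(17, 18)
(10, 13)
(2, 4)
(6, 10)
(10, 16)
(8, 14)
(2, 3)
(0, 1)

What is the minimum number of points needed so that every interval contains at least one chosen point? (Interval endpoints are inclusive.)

5

Sorted: [0,1] [2,3] [2,4] [6,10] [10,13] [8,14] [10,16] [17,18] [22,23]
{[0,1]} hit by 1; {[2,3],[2,4]} hit by 3; {[6,10],[10,13],[8,14],[10,16]} hit by 10; {[17,18]} hit by 18; {[22,23]} hit by 23.
Points: 1, 3, 10, 18, 23 (5 total).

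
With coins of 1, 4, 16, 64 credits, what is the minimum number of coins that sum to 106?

7

Use the largest denomination that fits, subtract, and repeat.
106 − 1×64→42 − 2×16→10 − 2×4→2 − 2×1→0
Total coins = 1 + 2 + 2 + 2 = 7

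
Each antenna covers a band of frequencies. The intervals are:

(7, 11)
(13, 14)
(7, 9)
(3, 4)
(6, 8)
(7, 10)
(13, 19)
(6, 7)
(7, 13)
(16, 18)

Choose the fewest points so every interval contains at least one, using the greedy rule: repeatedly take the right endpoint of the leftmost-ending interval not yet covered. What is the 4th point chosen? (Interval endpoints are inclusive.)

Sort by right endpoint; whenever an interval is uncovered, place a point at its right end.
By right end: [3,4]  [6,7]  [6,8]  [7,9]  [7,10]  [7,11]  [7,13]  [13,14]  [16,18]  [13,19]
[3,4] uncovered → point at 4; [6,7] uncovered → point at 7; [13,14] uncovered → point at 14; [16,18] uncovered → point at 18.
Points: 4, 7, 14, 18 (4 total).

18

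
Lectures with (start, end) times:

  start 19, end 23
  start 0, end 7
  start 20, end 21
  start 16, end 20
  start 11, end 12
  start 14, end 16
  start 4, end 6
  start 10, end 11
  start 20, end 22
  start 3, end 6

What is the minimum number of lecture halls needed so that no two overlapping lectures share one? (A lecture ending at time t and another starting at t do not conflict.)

Events (time:±→running): 0:+→1 3:+→2 4:+→3 … peak 3.

3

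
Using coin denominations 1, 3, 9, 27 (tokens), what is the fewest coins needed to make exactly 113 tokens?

Greedy: take as many of the largest coin as possible, then repeat with the remainder.
113 − 4×27→5 − 1×3→2 − 2×1→0
Total coins = 4 + 1 + 2 = 7

7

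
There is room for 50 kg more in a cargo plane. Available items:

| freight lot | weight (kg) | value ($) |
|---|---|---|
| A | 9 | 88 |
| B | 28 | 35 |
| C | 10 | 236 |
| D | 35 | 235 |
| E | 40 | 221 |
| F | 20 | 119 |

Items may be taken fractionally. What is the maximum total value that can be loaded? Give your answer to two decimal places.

532.14

Greedy by value/weight ratio, highest first.
Order: C (236/10=23.60) > A (88/9=9.78) > D (235/35=6.71) > F (119/20=5.95) > E (221/40=5.53) > B (35/28=1.25)
Fill: take C (10 @ 236) → take A (9 @ 88) → take 31/35 of D → 208.14; 50/50 used.
Total value = 532.14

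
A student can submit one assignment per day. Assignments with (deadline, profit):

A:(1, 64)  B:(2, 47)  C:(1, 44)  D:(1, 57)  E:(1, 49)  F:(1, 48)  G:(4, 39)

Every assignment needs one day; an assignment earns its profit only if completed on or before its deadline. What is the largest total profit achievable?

150

Take jobs in profit order; each goes to the latest open slot no later than its deadline.
By profit: A(d1,64), D(d1,57), E(d1,49), F(d1,48), B(d2,47), C(d1,44), G(d4,39)
A→slot 1; D skipped; E skipped; F skipped; B→slot 2; C skipped; G→slot 4.
Profit = 64 + 47 + 39 = 150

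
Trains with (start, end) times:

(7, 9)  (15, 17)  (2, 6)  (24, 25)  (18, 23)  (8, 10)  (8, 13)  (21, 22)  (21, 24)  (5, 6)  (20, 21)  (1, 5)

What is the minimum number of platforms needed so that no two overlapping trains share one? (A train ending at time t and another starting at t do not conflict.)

The answer is the maximum number of intervals overlapping at any instant.
starts: [1, 2, 5, 7, 8, 8, 15, 18, 20, 21, 21, 24]
ends:   [5, 6, 6, 9, 10, 13, 17, 21, 22, 23, 24, 25]
s1→1 s2→2 e5→1 s5→2 e6→1 e6→0 s7→1 s8→2 s8→3  — peak 3.

3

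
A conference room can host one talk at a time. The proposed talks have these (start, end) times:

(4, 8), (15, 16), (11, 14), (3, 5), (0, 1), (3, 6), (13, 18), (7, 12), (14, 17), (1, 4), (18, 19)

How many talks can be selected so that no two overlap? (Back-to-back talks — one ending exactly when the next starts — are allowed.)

Greedy by earliest finish: after sorting by end time, pick each interval compatible with the last pick.
Sorted by end: (0,1)  (1,4)  (3,5)  (3,6)  (4,8)  (7,12)  (11,14)  (15,16)  (14,17)  (13,18)  (18,19)
take (0,1); take (1,4); take (4,8); take (11,14); take (15,16); skip (13,18); take (18,19).
Selected 6 talks.

6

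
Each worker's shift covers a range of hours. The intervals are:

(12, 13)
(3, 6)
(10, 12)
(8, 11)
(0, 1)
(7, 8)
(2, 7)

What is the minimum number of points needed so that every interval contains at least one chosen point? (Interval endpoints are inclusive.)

4

Sorted: [0,1] [3,6] [2,7] [7,8] [8,11] [10,12] [12,13]
{[0,1]} hit by 1; {[3,6],[2,7]} hit by 6; {[7,8],[8,11]} hit by 8; {[10,12],[12,13]} hit by 12.
Points: 1, 6, 8, 12 (4 total).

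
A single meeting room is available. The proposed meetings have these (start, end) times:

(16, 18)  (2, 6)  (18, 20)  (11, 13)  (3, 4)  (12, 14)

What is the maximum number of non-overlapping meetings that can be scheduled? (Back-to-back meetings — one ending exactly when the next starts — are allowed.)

4

Greedy by earliest finish: after sorting by end time, pick each interval compatible with the last pick.
Sorted by end: (3,4)  (2,6)  (11,13)  (12,14)  (16,18)  (18,20)
take (3,4); skip (2,6); take (11,13); skip (12,14); take (16,18); take (18,20).
Selected 4 meetings.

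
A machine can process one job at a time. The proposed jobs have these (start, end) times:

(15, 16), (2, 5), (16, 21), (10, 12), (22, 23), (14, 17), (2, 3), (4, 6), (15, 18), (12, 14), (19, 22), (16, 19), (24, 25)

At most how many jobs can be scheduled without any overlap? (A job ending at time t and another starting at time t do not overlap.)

9

Sorted by end: (2,3)  (2,5)  (4,6)  (10,12)  (12,14)  (15,16)  (14,17)  (15,18)  (16,19)  (16,21)  (19,22)  (22,23)  (24,25)
take (2,3); skip (2,5); take (4,6); take (10,12); take (12,14); take (15,16); take (16,19); skip (16,21); take (19,22); take (22,23); take (24,25).
Selected 9 jobs.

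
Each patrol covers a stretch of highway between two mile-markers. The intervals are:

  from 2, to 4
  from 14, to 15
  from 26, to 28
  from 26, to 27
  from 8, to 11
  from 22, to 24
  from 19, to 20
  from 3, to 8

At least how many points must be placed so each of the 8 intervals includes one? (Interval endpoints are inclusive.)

Sort by right endpoint; whenever an interval is uncovered, place a point at its right end.
Sorted: [2,4] [3,8] [8,11] [14,15] [19,20] [22,24] [26,27] [26,28]
{[2,4],[3,8]} hit by 4; {[8,11]} hit by 11; {[14,15]} hit by 15; {[19,20]} hit by 20; {[22,24]} hit by 24; {[26,27],[26,28]} hit by 27.
Points: 4, 11, 15, 20, 24, 27 (6 total).

6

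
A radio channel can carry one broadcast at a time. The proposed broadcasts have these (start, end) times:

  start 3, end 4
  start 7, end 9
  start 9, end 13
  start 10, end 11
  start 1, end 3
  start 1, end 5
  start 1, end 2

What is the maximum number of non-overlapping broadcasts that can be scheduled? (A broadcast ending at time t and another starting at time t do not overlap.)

Greedy by earliest finish: after sorting by end time, pick each interval compatible with the last pick.
By end time: (1,2), (1,3), (3,4), (1,5), (7,9), (10,11), (9,13).
Pick (1,2); next start ≥ 2 → (3,4); next start ≥ 4 → (7,9); next start ≥ 9 → (10,11).
Selected 4 broadcasts.

4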